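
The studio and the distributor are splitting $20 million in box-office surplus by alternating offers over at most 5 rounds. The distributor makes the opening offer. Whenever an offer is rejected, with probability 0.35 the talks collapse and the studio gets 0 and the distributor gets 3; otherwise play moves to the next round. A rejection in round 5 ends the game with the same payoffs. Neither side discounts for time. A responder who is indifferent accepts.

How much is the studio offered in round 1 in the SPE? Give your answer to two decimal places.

5.50

Round 5 (the distributor proposes): the studio will accept anything ≥ 0, so the distributor offers 0 and keeps 20.
Round 4 (the studio proposes): rejecting gives the distributor an expected 0.65 × 20 + 0.35 × 3 = 14.05, so the studio offers 14.05, keeping 5.95.
Round 3 (the distributor proposes): rejecting gives the studio an expected 0.65 × 5.95 = 3.8675; the distributor offers that and keeps 16.1325.
Round 2 (the studio proposes): rejecting gives the distributor an expected 0.65 × 16.1325 + 0.35 × 3 = 11.536125; the studio offers that and keeps 8.463875.
Round 1 (the distributor proposes): rejecting gives the studio an expected 0.65 × 8.463875 = 5.50151875. The distributor offers 5.50151875 and keeps 20 − 5.50151875 = 14.49848125.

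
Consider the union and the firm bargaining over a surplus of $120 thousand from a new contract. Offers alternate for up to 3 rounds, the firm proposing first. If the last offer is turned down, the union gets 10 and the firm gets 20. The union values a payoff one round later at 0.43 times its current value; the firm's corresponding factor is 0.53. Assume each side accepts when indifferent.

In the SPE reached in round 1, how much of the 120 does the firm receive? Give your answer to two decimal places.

93.47

Round 3 (the firm proposes): the union gets 10 if talks fail, so the firm offers 10 and keeps 110.
Round 2 (the union proposes): the firm can get 110 next round, worth 0.53 × 110 = 58.3 now, so the union offers 58.3, keeping 61.7.
Round 1 (the firm proposes): the union can get 61.7 next round, worth 0.43 × 61.7 = 26.531 now, so the firm offers 26.531, keeping 93.469.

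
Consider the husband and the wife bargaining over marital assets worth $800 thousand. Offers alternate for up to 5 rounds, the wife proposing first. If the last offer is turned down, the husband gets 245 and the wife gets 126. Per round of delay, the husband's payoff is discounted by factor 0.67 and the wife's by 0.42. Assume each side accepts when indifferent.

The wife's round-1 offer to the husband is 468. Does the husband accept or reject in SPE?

Accept

Work out the husband's continuation value if the offer is rejected.
Round 5 (the wife proposes): the husband gets 245 if talks fail, so the wife offers 245 and keeps 555.
Round 4 (the husband proposes): the wife can get 555 next round, worth 0.42 × 555 = 233.1 now, so the husband offers 233.1, keeping 566.9.
Round 3 (the wife proposes): the husband can get 566.9 next round, worth 0.67 × 566.9 = 379.823 now. The wife offers 379.823 and keeps 800 − 379.823 = 420.177.
Round 2 (the husband proposes): the wife can get 420.177 next round, worth 0.42 × 420.177 = 176.47434 now, so the husband offers 176.47434, keeping 623.52566.
So by rejecting in round 1, the husband gets 623.52566 next round, worth 0.67 × 623.52566 = 417.7621922 now.
Offer 468 ≥ 417.7621922, so the husband accepts.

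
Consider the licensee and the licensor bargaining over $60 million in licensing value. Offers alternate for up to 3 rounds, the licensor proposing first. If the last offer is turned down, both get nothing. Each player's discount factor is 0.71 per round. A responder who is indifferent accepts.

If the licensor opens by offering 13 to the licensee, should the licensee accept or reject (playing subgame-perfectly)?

Round 3 (the licensor proposes): the licensee will accept anything ≥ 0, so the licensor offers 0 and keeps 60.
Round 2 (the licensee proposes): the licensor can get 60 next round, worth 0.71 × 60 = 42.6 now, so the licensee offers 42.6, keeping 17.4.
So by rejecting in round 1, the licensee gets 17.4 next round, worth 0.71 × 17.4 = 12.354 now.
Offer 13 ≥ 12.354, so the licensee accepts.

Accept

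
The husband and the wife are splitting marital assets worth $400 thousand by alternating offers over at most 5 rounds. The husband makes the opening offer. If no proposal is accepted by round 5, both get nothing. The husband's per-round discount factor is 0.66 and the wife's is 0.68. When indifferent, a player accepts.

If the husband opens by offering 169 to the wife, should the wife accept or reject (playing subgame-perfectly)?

Round 5 (the husband proposes): rejection yields 0 for the wife; the husband offers 0 and keeps 400.
Round 4 (the wife proposes): the husband can get 400 next round, worth 0.66 × 400 = 264 now. The wife offers 264 and keeps 400 − 264 = 136.
Round 3 (the husband proposes): the wife can get 136 next round, worth 0.68 × 136 = 92.48 now, so the husband offers 92.48, keeping 307.52.
Round 2 (the wife proposes): the husband can get 307.52 next round, worth 0.66 × 307.52 = 202.9632 now. The wife offers 202.9632 and keeps 400 − 202.9632 = 197.0368.
So by rejecting in round 1, the wife gets 197.0368 next round, worth 0.68 × 197.0368 = 133.985024 now.
Offer 169 ≥ 133.985024, so the wife accepts.

Accept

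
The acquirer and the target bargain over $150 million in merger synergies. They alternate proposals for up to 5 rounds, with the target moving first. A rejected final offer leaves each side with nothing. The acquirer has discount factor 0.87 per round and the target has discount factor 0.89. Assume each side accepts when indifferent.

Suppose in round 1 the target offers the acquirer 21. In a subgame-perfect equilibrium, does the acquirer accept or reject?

Round 5 (the target proposes): the acquirer will accept anything ≥ 0, so the target offers 0 and keeps 150.
Round 4 (the acquirer proposes): the target can get 150 next round, worth 0.89 × 150 = 133.5 now; the acquirer offers that and keeps 16.5.
Round 3 (the target proposes): the acquirer can get 16.5 next round, worth 0.87 × 16.5 = 14.355 now. The target offers 14.355 and keeps 150 − 14.355 = 135.645.
Round 2 (the acquirer proposes): the target can get 135.645 next round, worth 0.89 × 135.645 = 120.72405 now. The acquirer offers 120.72405 and keeps 150 − 120.72405 = 29.27595.
So by rejecting in round 1, the acquirer gets 29.27595 next round, worth 0.87 × 29.27595 = 25.4700765 now.
Offer 21 < 25.4700765, so the acquirer rejects.

Reject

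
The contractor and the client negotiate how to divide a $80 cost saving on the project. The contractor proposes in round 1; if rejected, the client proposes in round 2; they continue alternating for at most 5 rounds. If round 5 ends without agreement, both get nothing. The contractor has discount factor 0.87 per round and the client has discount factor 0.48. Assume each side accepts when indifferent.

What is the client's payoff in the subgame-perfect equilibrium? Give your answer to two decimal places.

By backward induction:
Round 5 (the contractor proposes): the client will accept anything ≥ 0, so the contractor offers 0 and keeps 80.
Round 4 (the client proposes): the contractor can get 80 next round, worth 0.87 × 80 = 69.6 now; the client offers that and keeps 10.4.
Round 3 (the contractor proposes): the client can get 10.4 next round, worth 0.48 × 10.4 = 4.992 now, so the contractor offers 4.992, keeping 75.008.
Round 2 (the client proposes): the contractor can get 75.008 next round, worth 0.87 × 75.008 = 65.25696 now, so the client offers 65.25696, keeping 14.74304.
Round 1 (the contractor proposes): the client can get 14.74304 next round, worth 0.48 × 14.74304 = 7.0766592 now; the contractor offers that and keeps 72.9233408.

7.08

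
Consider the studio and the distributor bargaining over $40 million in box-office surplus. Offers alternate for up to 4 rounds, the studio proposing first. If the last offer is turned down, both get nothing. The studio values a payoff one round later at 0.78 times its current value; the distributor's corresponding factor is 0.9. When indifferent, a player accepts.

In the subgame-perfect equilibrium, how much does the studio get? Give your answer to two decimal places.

Solve by backward induction from round 4.
Round 4 (the distributor proposes): the studio will accept anything ≥ 0, so the distributor offers 0 and keeps 40.
Round 3 (the studio proposes): the distributor can get 40 next round, worth 0.9 × 40 = 36 now. The studio offers 36 and keeps 40 − 36 = 4.
Round 2 (the distributor proposes): the studio can get 4 next round, worth 0.78 × 4 = 3.12 now, so the distributor offers 3.12, keeping 36.88.
Round 1 (the studio proposes): the distributor can get 36.88 next round, worth 0.9 × 36.88 = 33.192 now; the studio offers that and keeps 6.808.

6.81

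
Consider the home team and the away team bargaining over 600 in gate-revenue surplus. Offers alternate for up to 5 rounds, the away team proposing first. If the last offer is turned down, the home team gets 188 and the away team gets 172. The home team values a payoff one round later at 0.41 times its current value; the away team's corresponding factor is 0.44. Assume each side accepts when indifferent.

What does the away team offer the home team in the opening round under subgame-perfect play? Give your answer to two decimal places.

168.73

Round 5 (the away team proposes): the home team gets 188 if talks fail, so the away team offers 188 and keeps 412.
Round 4 (the home team proposes): the away team can get 412 next round, worth 0.44 × 412 = 181.28 now, so the home team offers 181.28, keeping 418.72.
Round 3 (the away team proposes): the home team can get 418.72 next round, worth 0.41 × 418.72 = 171.6752 now, so the away team offers 171.6752, keeping 428.3248.
Round 2 (the home team proposes): the away team can get 428.3248 next round, worth 0.44 × 428.3248 = 188.462912 now, so the home team offers 188.462912, keeping 411.537088.
Round 1 (the away team proposes): the home team can get 411.537088 next round, worth 0.41 × 411.537088 = 168.73020608 now. The away team offers 168.73020608 and keeps 600 − 168.73020608 = 431.26979392.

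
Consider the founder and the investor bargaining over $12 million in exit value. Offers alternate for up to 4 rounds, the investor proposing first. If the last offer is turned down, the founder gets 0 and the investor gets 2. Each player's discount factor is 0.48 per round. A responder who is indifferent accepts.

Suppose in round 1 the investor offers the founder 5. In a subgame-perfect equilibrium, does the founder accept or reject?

Accept

Round 4 (the founder proposes): the investor gets 2 if talks fail, so the founder offers 2 and keeps 10.
Round 3 (the investor proposes): the founder can get 10 next round, worth 0.48 × 10 = 4.8 now; the investor offers that and keeps 7.2.
Round 2 (the founder proposes): the investor can get 7.2 next round, worth 0.48 × 7.2 = 3.456 now; the founder offers that and keeps 8.544.
So by rejecting in round 1, the founder gets 8.544 next round, worth 0.48 × 8.544 = 4.10112 now.
Offer 5 ≥ 4.10112, so the founder accepts.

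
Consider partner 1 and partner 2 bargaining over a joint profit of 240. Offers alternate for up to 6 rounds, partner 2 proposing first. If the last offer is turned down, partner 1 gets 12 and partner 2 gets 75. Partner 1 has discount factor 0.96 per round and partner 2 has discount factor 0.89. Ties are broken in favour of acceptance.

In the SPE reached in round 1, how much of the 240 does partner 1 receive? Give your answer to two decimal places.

Round 6 (partner 1 proposes): partner 2 gets 75 if talks fail, so partner 1 offers 75 and keeps 165.
Round 5 (partner 2 proposes): partner 1 can get 165 next round, worth 0.96 × 165 = 158.4 now. Partner 2 offers 158.4 and keeps 240 − 158.4 = 81.6.
Round 4 (partner 1 proposes): partner 2 can get 81.6 next round, worth 0.89 × 81.6 = 72.624 now. Partner 1 offers 72.624 and keeps 240 − 72.624 = 167.376.
Round 3 (partner 2 proposes): partner 1 can get 167.376 next round, worth 0.96 × 167.376 = 160.68096 now, so partner 2 offers 160.68096, keeping 79.31904.
Round 2 (partner 1 proposes): partner 2 can get 79.31904 next round, worth 0.89 × 79.31904 = 70.5939456 now, so partner 1 offers 70.5939456, keeping 169.4060544.
Round 1 (partner 2 proposes): partner 1 can get 169.4060544 next round, worth 0.96 × 169.4060544 = 162.629812224 now, so partner 2 offers 162.629812224, keeping 77.370187776.

162.63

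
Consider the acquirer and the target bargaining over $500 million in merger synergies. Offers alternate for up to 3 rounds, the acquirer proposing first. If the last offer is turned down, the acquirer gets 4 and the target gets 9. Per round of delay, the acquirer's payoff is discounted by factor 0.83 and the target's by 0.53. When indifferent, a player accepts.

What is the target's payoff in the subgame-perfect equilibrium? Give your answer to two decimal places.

49.01

Round 3 (the acquirer proposes): the target gets 9 if talks fail, so the acquirer offers 9 and keeps 491.
Round 2 (the target proposes): the acquirer can get 491 next round, worth 0.83 × 491 = 407.53 now; the target offers that and keeps 92.47.
Round 1 (the acquirer proposes): the target can get 92.47 next round, worth 0.53 × 92.47 = 49.0091 now, so the acquirer offers 49.0091, keeping 450.9909.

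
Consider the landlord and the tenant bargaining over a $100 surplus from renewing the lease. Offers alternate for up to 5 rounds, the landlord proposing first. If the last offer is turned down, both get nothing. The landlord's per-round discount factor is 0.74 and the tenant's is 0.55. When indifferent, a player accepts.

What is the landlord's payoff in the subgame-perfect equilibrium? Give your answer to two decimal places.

Round 5 (the landlord proposes): the tenant will accept anything ≥ 0, so the landlord offers 0 and keeps 100.
Round 4 (the tenant proposes): the landlord can get 100 next round, worth 0.74 × 100 = 74 now; the tenant offers that and keeps 26.
Round 3 (the landlord proposes): the tenant can get 26 next round, worth 0.55 × 26 = 14.3 now; the landlord offers that and keeps 85.7.
Round 2 (the tenant proposes): the landlord can get 85.7 next round, worth 0.74 × 85.7 = 63.418 now. The tenant offers 63.418 and keeps 100 − 63.418 = 36.582.
Round 1 (the landlord proposes): the tenant can get 36.582 next round, worth 0.55 × 36.582 = 20.1201 now, so the landlord offers 20.1201, keeping 79.8799.

79.88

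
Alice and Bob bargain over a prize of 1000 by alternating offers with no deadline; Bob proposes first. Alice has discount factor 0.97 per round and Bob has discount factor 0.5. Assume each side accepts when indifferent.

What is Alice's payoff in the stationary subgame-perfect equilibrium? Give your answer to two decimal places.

When Bob proposes, Alice accepts any offer worth at least 0.97 times what Alice would get by proposing next round; and vice versa.
This gives x = 1000 − 0.97y and y = 1000 − 0.5x, where x and y are each side's share when it proposes.
Hence (1 − 0.97·0.5)x = 1000(1 − 0.97), i.e. 0.515·x = 30.
x ≈ 58.2524; Alice's share is 1000 − x ≈ 941.7476.

941.75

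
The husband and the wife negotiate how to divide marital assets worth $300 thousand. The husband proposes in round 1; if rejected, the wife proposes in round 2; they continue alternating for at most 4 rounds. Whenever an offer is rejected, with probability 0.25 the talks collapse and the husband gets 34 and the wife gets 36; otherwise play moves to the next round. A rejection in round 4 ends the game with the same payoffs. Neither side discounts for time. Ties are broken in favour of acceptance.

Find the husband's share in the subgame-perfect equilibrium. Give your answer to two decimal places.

123.84

By backward induction:
Round 4 (the wife proposes): the husband gets 34 if talks fail, so the wife offers 34 and keeps 266.
Round 3 (the husband proposes): rejecting gives the wife an expected 0.75 × 266 + 0.25 × 36 = 208.5, so the husband offers 208.5, keeping 91.5.
Round 2 (the wife proposes): rejecting gives the husband an expected 0.75 × 91.5 + 0.25 × 34 = 77.125, so the wife offers 77.125, keeping 222.875.
Round 1 (the husband proposes): rejecting gives the wife an expected 0.75 × 222.875 + 0.25 × 36 = 176.15625, so the husband offers 176.15625, keeping 123.84375.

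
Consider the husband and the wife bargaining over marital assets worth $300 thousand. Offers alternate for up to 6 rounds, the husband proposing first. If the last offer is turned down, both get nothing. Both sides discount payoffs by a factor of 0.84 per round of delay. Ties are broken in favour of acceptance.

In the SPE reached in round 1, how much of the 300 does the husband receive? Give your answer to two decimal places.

Solve by backward induction from round 6.
Round 6 (the wife proposes): the husband will accept anything ≥ 0, so the wife offers 0 and keeps 300.
Round 5 (the husband proposes): the wife can get 300 next round, worth 0.84 × 300 = 252 now; the husband offers that and keeps 48.
Round 4 (the wife proposes): the husband can get 48 next round, worth 0.84 × 48 = 40.32 now, so the wife offers 40.32, keeping 259.68.
Round 3 (the husband proposes): the wife can get 259.68 next round, worth 0.84 × 259.68 = 218.1312 now; the husband offers that and keeps 81.8688.
Round 2 (the wife proposes): the husband can get 81.8688 next round, worth 0.84 × 81.8688 = 68.769792 now, so the wife offers 68.769792, keeping 231.230208.
Round 1 (the husband proposes): the wife can get 231.230208 next round, worth 0.84 × 231.230208 = 194.23337472 now, so the husband offers 194.23337472, keeping 105.76662528.

105.77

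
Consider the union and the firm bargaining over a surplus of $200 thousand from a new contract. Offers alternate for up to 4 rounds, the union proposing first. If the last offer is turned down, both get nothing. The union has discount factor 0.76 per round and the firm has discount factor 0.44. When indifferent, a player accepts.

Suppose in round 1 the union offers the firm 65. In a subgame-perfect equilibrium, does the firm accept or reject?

Round 4 (the firm proposes): rejection yields 0 for the union; the firm offers 0 and keeps 200.
Round 3 (the union proposes): the firm can get 200 next round, worth 0.44 × 200 = 88 now, so the union offers 88, keeping 112.
Round 2 (the firm proposes): the union can get 112 next round, worth 0.76 × 112 = 85.12 now. The firm offers 85.12 and keeps 200 − 85.12 = 114.88.
So by rejecting in round 1, the firm gets 114.88 next round, worth 0.44 × 114.88 = 50.5472 now.
Offer 65 ≥ 50.5472, so the firm accepts.

Accept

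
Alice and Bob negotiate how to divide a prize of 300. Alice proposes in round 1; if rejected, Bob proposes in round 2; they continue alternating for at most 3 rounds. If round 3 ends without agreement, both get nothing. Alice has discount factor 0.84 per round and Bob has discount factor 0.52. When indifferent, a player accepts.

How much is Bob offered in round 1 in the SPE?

Round 3 (Alice proposes): Bob will accept anything ≥ 0, so Alice offers 0 and keeps 300.
Round 2 (Bob proposes): Alice can get 300 next round, worth 0.84 × 300 = 252 now; Bob offers that and keeps 48.
Round 1 (Alice proposes): Bob can get 48 next round, worth 0.52 × 48 = 24.96 now. Alice offers 24.96 and keeps 300 − 24.96 = 275.04.

24.96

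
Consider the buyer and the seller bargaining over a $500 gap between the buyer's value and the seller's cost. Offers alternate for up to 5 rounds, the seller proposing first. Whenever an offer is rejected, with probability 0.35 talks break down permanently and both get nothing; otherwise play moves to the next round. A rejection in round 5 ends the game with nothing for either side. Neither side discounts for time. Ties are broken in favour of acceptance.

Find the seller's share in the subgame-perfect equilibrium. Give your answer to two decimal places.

Round 5 (the seller proposes): rejection yields 0 for the buyer; the seller offers 0 and keeps 500.
Round 4 (the buyer proposes): rejecting gives the seller an expected 0.65 × 500 = 325, so the buyer offers 325, keeping 175.
Round 3 (the seller proposes): rejecting gives the buyer an expected 0.65 × 175 = 113.75, so the seller offers 113.75, keeping 386.25.
Round 2 (the buyer proposes): rejecting gives the seller an expected 0.65 × 386.25 = 251.0625. The buyer offers 251.0625 and keeps 500 − 251.0625 = 248.9375.
Round 1 (the seller proposes): rejecting gives the buyer an expected 0.65 × 248.9375 = 161.809375; the seller offers that and keeps 338.190625.

338.19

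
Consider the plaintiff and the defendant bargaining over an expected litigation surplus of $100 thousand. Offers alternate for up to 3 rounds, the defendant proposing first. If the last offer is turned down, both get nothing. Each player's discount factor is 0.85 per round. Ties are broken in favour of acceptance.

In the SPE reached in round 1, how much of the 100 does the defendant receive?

87.25

Round 3 (the defendant proposes): the plaintiff will accept anything ≥ 0, so the defendant offers 0 and keeps 100.
Round 2 (the plaintiff proposes): the defendant can get 100 next round, worth 0.85 × 100 = 85 now; the plaintiff offers that and keeps 15.
Round 1 (the defendant proposes): the plaintiff can get 15 next round, worth 0.85 × 15 = 12.75 now, so the defendant offers 12.75, keeping 87.25.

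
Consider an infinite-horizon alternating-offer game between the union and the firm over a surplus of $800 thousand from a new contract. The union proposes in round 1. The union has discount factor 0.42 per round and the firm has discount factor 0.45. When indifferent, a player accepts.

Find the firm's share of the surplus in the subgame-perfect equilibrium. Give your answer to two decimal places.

In a stationary SPE each proposer offers the other exactly their discounted continuation value.
If the union keeps x when proposing and the firm keeps y when proposing, then x = 800 − 0.45y and y = 800 − 0.42x.
Solving: x = 800(1 − 0.45) / (1 − 0.42·0.45) = 440 / 0.811 ≈ 542.5401.
The firm gets 800 − 542.5401 ≈ 257.4599.

257.46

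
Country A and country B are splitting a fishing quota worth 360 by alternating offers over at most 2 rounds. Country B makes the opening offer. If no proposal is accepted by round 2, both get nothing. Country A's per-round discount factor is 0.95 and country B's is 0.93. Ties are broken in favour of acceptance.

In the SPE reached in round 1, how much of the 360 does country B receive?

Work backward from the last round.
Round 2 (country A proposes): country B will accept anything ≥ 0, so country A offers 0 and keeps 360.
Round 1 (country B proposes): country A can get 360 next round, worth 0.95 × 360 = 342 now. Country B offers 342 and keeps 360 − 342 = 18.

18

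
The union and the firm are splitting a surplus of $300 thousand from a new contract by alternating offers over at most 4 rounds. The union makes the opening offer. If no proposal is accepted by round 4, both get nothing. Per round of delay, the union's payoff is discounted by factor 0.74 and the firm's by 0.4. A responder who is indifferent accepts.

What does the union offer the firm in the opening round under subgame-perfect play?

Solve by backward induction from round 4.
Round 4 (the firm proposes): the union will accept anything ≥ 0, so the firm offers 0 and keeps 300.
Round 3 (the union proposes): the firm can get 300 next round, worth 0.4 × 300 = 120 now, so the union offers 120, keeping 180.
Round 2 (the firm proposes): the union can get 180 next round, worth 0.74 × 180 = 133.2 now. The firm offers 133.2 and keeps 300 − 133.2 = 166.8.
Round 1 (the union proposes): the firm can get 166.8 next round, worth 0.4 × 166.8 = 66.72 now. The union offers 66.72 and keeps 300 − 66.72 = 233.28.

66.72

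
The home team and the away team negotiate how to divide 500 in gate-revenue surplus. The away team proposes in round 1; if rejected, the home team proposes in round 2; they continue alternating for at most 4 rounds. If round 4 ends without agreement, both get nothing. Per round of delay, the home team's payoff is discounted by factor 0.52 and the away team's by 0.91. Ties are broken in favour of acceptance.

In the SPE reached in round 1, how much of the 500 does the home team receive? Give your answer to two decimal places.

146.43

Solve by backward induction from round 4.
Round 4 (the home team proposes): the away team will accept anything ≥ 0, so the home team offers 0 and keeps 500.
Round 3 (the away team proposes): the home team can get 500 next round, worth 0.52 × 500 = 260 now. The away team offers 260 and keeps 500 − 260 = 240.
Round 2 (the home team proposes): the away team can get 240 next round, worth 0.91 × 240 = 218.4 now. The home team offers 218.4 and keeps 500 − 218.4 = 281.6.
Round 1 (the away team proposes): the home team can get 281.6 next round, worth 0.52 × 281.6 = 146.432 now, so the away team offers 146.432, keeping 353.568.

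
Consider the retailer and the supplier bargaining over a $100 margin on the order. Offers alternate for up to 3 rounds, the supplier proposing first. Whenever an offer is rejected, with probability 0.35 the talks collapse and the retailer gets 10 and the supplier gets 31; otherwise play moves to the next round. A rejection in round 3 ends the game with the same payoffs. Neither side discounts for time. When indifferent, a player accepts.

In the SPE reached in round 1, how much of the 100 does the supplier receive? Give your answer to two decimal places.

76.58

Round 3 (the supplier proposes): the retailer gets 10 if talks fail, so the supplier offers 10 and keeps 90.
Round 2 (the retailer proposes): rejecting gives the supplier an expected 0.65 × 90 + 0.35 × 31 = 69.35, so the retailer offers 69.35, keeping 30.65.
Round 1 (the supplier proposes): rejecting gives the retailer an expected 0.65 × 30.65 + 0.35 × 10 = 23.4225, so the supplier offers 23.4225, keeping 76.5775.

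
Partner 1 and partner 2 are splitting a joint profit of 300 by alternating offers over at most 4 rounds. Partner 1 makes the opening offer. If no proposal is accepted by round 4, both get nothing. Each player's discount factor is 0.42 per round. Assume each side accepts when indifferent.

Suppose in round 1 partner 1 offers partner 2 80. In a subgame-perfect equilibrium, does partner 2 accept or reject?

Round 4 (partner 2 proposes): rejection yields 0 for partner 1; partner 2 offers 0 and keeps 300.
Round 3 (partner 1 proposes): partner 2 can get 300 next round, worth 0.42 × 300 = 126 now; partner 1 offers that and keeps 174.
Round 2 (partner 2 proposes): partner 1 can get 174 next round, worth 0.42 × 174 = 73.08 now; partner 2 offers that and keeps 226.92.
So by rejecting in round 1, partner 2 gets 226.92 next round, worth 0.42 × 226.92 = 95.3064 now.
Offer 80 < 95.3064, so partner 2 rejects.

Reject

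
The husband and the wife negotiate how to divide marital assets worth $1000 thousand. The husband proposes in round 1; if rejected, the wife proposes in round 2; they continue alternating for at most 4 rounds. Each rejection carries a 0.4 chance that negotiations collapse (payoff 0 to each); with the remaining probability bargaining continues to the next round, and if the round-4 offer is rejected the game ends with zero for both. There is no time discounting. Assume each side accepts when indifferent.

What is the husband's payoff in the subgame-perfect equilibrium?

Round 4 (the wife proposes): rejection yields 0 for the husband; the wife offers 0 and keeps 1000.
Round 3 (the husband proposes): rejecting gives the wife an expected 0.6 × 1000 = 600. The husband offers 600 and keeps 1000 − 600 = 400.
Round 2 (the wife proposes): rejecting gives the husband an expected 0.6 × 400 = 240; the wife offers that and keeps 760.
Round 1 (the husband proposes): rejecting gives the wife an expected 0.6 × 760 = 456. The husband offers 456 and keeps 1000 − 456 = 544.

544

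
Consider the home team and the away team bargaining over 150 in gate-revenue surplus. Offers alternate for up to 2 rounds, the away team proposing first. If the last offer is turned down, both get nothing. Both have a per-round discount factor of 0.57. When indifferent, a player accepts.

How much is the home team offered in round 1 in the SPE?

Round 2 (the home team proposes): the away team will accept anything ≥ 0, so the home team offers 0 and keeps 150.
Round 1 (the away team proposes): the home team can get 150 next round, worth 0.57 × 150 = 85.5 now; the away team offers that and keeps 64.5.

85.5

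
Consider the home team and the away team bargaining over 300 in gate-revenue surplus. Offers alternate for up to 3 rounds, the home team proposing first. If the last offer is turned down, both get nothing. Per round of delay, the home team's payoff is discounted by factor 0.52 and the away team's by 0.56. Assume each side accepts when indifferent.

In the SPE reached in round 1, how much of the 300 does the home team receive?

219.36

Round 3 (the home team proposes): the away team will accept anything ≥ 0, so the home team offers 0 and keeps 300.
Round 2 (the away team proposes): the home team can get 300 next round, worth 0.52 × 300 = 156 now, so the away team offers 156, keeping 144.
Round 1 (the home team proposes): the away team can get 144 next round, worth 0.56 × 144 = 80.64 now; the home team offers that and keeps 219.36.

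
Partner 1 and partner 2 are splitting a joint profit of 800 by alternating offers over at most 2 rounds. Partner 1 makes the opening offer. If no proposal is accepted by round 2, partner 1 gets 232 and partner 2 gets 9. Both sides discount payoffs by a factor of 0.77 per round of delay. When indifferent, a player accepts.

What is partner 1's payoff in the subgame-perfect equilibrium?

Work backward from the last round.
Round 2 (partner 2 proposes): partner 1 gets 232 if talks fail, so partner 2 offers 232 and keeps 568.
Round 1 (partner 1 proposes): partner 2 can get 568 next round, worth 0.77 × 568 = 437.36 now; partner 1 offers that and keeps 362.64.

362.64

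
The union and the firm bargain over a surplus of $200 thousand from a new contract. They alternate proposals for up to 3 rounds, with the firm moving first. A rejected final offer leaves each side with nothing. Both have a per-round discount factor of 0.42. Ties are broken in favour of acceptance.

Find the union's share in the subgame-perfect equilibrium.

48.72

Work backward from the last round.
Round 3 (the firm proposes): rejection yields 0 for the union; the firm offers 0 and keeps 200.
Round 2 (the union proposes): the firm can get 200 next round, worth 0.42 × 200 = 84 now. The union offers 84 and keeps 200 − 84 = 116.
Round 1 (the firm proposes): the union can get 116 next round, worth 0.42 × 116 = 48.72 now; the firm offers that and keeps 151.28.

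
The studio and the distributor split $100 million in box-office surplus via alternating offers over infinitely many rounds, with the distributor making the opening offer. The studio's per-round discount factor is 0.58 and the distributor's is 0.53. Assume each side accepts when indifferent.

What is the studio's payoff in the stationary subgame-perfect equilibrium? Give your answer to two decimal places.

Let x be the distributor's share when the distributor proposes and y be the studio's share when the studio proposes.
The studio accepts iff offered ≥ 0.58·y, so x = 100 − 0.58y. Symmetrically y = 100 − 0.53x.
Substituting: x = 100 − 0.58(100 − 0.53x), giving x(1 − 0.53·0.58) = 100(1 − 0.58).
So x = 100 × 0.42 / 0.6926 ≈ 60.6411, and the studio receives 100 − x ≈ 39.3589.

39.36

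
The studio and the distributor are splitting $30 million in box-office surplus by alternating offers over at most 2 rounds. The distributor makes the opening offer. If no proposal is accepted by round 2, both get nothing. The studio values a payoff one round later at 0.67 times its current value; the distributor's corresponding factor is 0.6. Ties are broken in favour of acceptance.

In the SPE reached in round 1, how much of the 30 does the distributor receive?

9.9

Round 2 (the studio proposes): rejection yields 0 for the distributor; the studio offers 0 and keeps 30.
Round 1 (the distributor proposes): the studio can get 30 next round, worth 0.67 × 30 = 20.1 now, so the distributor offers 20.1, keeping 9.9.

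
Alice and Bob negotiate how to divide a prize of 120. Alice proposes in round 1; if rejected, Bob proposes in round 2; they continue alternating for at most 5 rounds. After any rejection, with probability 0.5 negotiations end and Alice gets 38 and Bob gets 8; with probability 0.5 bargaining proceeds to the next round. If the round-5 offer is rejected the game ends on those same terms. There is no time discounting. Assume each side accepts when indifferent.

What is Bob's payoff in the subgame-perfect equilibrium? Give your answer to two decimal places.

31.13

Round 5 (Alice proposes): Bob gets 8 if talks fail, so Alice offers 8 and keeps 112.
Round 4 (Bob proposes): rejecting gives Alice an expected 0.5 × 112 + 0.5 × 38 = 75; Bob offers that and keeps 45.
Round 3 (Alice proposes): rejecting gives Bob an expected 0.5 × 45 + 0.5 × 8 = 26.5; Alice offers that and keeps 93.5.
Round 2 (Bob proposes): rejecting gives Alice an expected 0.5 × 93.5 + 0.5 × 38 = 65.75, so Bob offers 65.75, keeping 54.25.
Round 1 (Alice proposes): rejecting gives Bob an expected 0.5 × 54.25 + 0.5 × 8 = 31.125, so Alice offers 31.125, keeping 88.875.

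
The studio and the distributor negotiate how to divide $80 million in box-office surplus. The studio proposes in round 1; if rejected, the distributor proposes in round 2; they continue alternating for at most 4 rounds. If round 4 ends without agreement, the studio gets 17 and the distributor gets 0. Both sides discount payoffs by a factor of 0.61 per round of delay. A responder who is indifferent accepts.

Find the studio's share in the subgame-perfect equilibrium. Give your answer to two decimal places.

46.67

Round 4 (the distributor proposes): the studio gets 17 if talks fail, so the distributor offers 17 and keeps 63.
Round 3 (the studio proposes): the distributor can get 63 next round, worth 0.61 × 63 = 38.43 now; the studio offers that and keeps 41.57.
Round 2 (the distributor proposes): the studio can get 41.57 next round, worth 0.61 × 41.57 = 25.3577 now. The distributor offers 25.3577 and keeps 80 − 25.3577 = 54.6423.
Round 1 (the studio proposes): the distributor can get 54.6423 next round, worth 0.61 × 54.6423 = 33.331803 now; the studio offers that and keeps 46.668197.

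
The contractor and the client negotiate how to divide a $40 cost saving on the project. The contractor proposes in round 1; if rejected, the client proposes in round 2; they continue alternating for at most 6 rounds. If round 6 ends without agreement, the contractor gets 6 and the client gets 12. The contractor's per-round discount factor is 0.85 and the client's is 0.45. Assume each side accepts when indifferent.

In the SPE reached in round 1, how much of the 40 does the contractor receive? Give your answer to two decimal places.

Round 6 (the client proposes): the contractor gets 6 if talks fail, so the client offers 6 and keeps 34.
Round 5 (the contractor proposes): the client can get 34 next round, worth 0.45 × 34 = 15.3 now. The contractor offers 15.3 and keeps 40 − 15.3 = 24.7.
Round 4 (the client proposes): the contractor can get 24.7 next round, worth 0.85 × 24.7 = 20.995 now, so the client offers 20.995, keeping 19.005.
Round 3 (the contractor proposes): the client can get 19.005 next round, worth 0.45 × 19.005 = 8.55225 now. The contractor offers 8.55225 and keeps 40 − 8.55225 = 31.44775.
Round 2 (the client proposes): the contractor can get 31.44775 next round, worth 0.85 × 31.44775 = 26.7305875 now. The client offers 26.7305875 and keeps 40 − 26.7305875 = 13.2694125.
Round 1 (the contractor proposes): the client can get 13.2694125 next round, worth 0.45 × 13.2694125 = 5.971235625 now. The contractor offers 5.971235625 and keeps 40 − 5.971235625 = 34.028764375.

34.03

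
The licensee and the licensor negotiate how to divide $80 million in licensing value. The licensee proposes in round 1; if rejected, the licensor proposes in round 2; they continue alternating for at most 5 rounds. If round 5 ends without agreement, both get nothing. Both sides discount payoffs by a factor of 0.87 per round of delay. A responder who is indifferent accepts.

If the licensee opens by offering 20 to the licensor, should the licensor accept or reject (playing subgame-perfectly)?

Accept

Work out the licensor's continuation value if the offer is rejected.
Round 5 (the licensee proposes): the licensor will accept anything ≥ 0, so the licensee offers 0 and keeps 80.
Round 4 (the licensor proposes): the licensee can get 80 next round, worth 0.87 × 80 = 69.6 now; the licensor offers that and keeps 10.4.
Round 3 (the licensee proposes): the licensor can get 10.4 next round, worth 0.87 × 10.4 = 9.048 now. The licensee offers 9.048 and keeps 80 − 9.048 = 70.952.
Round 2 (the licensor proposes): the licensee can get 70.952 next round, worth 0.87 × 70.952 = 61.72824 now; the licensor offers that and keeps 18.27176.
So by rejecting in round 1, the licensor gets 18.27176 next round, worth 0.87 × 18.27176 = 15.8964312 now.
Offer 20 ≥ 15.8964312, so the licensor accepts.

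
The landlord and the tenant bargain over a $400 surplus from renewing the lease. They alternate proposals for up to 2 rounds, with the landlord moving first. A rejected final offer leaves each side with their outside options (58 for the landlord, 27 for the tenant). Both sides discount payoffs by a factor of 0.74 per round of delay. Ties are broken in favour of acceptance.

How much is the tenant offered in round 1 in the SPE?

253.08

Round 2 (the tenant proposes): the landlord gets 58 if talks fail, so the tenant offers 58 and keeps 342.
Round 1 (the landlord proposes): the tenant can get 342 next round, worth 0.74 × 342 = 253.08 now, so the landlord offers 253.08, keeping 146.92.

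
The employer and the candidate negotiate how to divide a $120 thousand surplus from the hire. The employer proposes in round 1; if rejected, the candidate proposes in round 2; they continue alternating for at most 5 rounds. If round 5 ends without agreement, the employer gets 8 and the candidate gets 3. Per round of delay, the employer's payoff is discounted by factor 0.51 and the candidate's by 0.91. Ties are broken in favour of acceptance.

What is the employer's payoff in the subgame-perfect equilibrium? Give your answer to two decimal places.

Round 5 (the employer proposes): the candidate gets 3 if talks fail, so the employer offers 3 and keeps 117.
Round 4 (the candidate proposes): the employer can get 117 next round, worth 0.51 × 117 = 59.67 now. The candidate offers 59.67 and keeps 120 − 59.67 = 60.33.
Round 3 (the employer proposes): the candidate can get 60.33 next round, worth 0.91 × 60.33 = 54.9003 now, so the employer offers 54.9003, keeping 65.0997.
Round 2 (the candidate proposes): the employer can get 65.0997 next round, worth 0.51 × 65.0997 = 33.200847 now; the candidate offers that and keeps 86.799153.
Round 1 (the employer proposes): the candidate can get 86.799153 next round, worth 0.91 × 86.799153 = 78.98722923 now, so the employer offers 78.98722923, keeping 41.01277077.

41.01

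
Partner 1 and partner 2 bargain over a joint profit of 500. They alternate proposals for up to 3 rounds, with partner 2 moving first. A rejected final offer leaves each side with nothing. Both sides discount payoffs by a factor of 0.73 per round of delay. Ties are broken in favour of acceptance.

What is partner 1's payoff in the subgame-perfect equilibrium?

98.55

Work backward from the last round.
Round 3 (partner 2 proposes): partner 1 will accept anything ≥ 0, so partner 2 offers 0 and keeps 500.
Round 2 (partner 1 proposes): partner 2 can get 500 next round, worth 0.73 × 500 = 365 now. Partner 1 offers 365 and keeps 500 − 365 = 135.
Round 1 (partner 2 proposes): partner 1 can get 135 next round, worth 0.73 × 135 = 98.55 now. Partner 2 offers 98.55 and keeps 500 − 98.55 = 401.45.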